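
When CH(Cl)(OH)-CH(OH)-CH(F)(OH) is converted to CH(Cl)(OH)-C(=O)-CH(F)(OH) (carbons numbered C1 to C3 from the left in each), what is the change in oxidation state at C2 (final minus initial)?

+2

Before: C2 has 2 bonds to C, 1 bond to H, 1 bond to O → oxidation state 0.
After: C2 has 2 bonds to C, 2 bonds to O → oxidation state +2.
Δ = +2 − (0) = +2, so this is an oxidation at C2.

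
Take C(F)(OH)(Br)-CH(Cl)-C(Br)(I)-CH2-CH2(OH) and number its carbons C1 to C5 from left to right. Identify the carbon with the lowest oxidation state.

Tallying each carbon's bonds:
C1: 1C, 1O, 1F, 1Br → 0 + 1 + 1 + 1 = +3
C2: 2C, 1H, 1Cl → 0 − 1 + 1 = 0
C3: 2C, 1Br, 1I → 0 + 1 + 1 = +2
C4: 2C, 2H → 0 − 2 = -2
C5: 1C, 2H, 1O → 0 − 2 + 1 = -1
The most reduced carbon is C4 at -2.

C4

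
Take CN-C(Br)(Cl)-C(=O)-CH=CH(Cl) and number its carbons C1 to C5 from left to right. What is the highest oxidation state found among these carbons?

Assign +1 per bond to O/N/halogen, −1 per bond to H or an electropositive element, and 0 per bond to carbon. Tallying each carbon:
C1: 1C, 3N → 0 + 3 = +3
C2: 2C, 1Cl, 1Br → 0 + 1 + 1 = +2
C3: 2C, 2O → 0 + 2 = +2
C4: 3C, 1H → 0 − 1 = -1
C5: 2C, 1H, 1Cl → 0 − 1 + 1 = 0
The highest value is +3.

+3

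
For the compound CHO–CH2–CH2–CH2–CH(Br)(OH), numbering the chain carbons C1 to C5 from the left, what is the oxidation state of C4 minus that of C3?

0

C4: 2C, 2H → 0 − 2 = -2
C3: 2C, 2H → 0 − 2 = -2
Difference: -2 − (-2) = 0.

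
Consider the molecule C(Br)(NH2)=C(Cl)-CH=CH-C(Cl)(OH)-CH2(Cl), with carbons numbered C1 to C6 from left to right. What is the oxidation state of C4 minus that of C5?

-3

C4: 3C, 1H → 0 − 1 = -1
C5: 2C, 1O, 1Cl → 0 + 1 + 1 = +2
Difference: -1 − (+2) = -3.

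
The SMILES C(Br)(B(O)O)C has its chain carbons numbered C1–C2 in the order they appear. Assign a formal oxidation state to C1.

-1

C1 has one bond to C (0), one bond to Br (+1), one bond to B (-1), one bond to H (-1).
Oxidation state = 0 + 1 − 1 − 1 = -1.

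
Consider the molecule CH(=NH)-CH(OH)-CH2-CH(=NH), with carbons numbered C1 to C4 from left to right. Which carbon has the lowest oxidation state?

Tallying each carbon's bonds:
C1: 1C, 1H, 2N → 0 − 1 + 2 = +1
C2: 2C, 1H, 1O → 0 − 1 + 1 = 0
C3: 2C, 2H → 0 − 2 = -2
C4: 1C, 1H, 2N → 0 − 1 + 2 = +1
The most reduced carbon is C3 at -2.

C3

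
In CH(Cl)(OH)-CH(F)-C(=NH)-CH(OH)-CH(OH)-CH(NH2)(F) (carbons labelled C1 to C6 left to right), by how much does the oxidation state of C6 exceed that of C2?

+1

C6: 1C, 1H, 1N, 1F → 0 − 1 + 1 + 1 = +1
C2: 2C, 1H, 1F → 0 − 1 + 1 = 0
Difference: +1 − (0) = +1.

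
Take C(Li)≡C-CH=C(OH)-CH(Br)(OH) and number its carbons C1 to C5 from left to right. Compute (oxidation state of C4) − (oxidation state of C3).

+2

C4: 3C, 1O → 0 + 1 = +1
C3: 3C, 1H → 0 − 1 = -1
Difference: +1 − (-1) = +2.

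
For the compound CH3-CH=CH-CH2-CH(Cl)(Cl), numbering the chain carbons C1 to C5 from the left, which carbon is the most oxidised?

C5

Tallying each carbon's bonds:
C1: 1C, 3H → 0 − 3 = -3
C2: 3C, 1H → 0 − 1 = -1
C3: 3C, 1H → 0 − 1 = -1
C4: 2C, 2H → 0 − 2 = -2
C5: 1C, 1H, 2Cl → 0 − 1 + 2 = +1
The most oxidised carbon is C5 at +1.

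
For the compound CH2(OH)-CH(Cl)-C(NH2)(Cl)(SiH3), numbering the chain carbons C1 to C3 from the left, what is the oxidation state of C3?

+1

Count +1 for every bond to an atom more electronegative than carbon and −1 for every bond to one less electronegative; C–C bonds are 0.
C3 has one bond to C (0), one bond to N (+1), one bond to Cl (+1), one bond to Si (-1).
Oxidation state = 0 + 1 + 1 − 1 = +1.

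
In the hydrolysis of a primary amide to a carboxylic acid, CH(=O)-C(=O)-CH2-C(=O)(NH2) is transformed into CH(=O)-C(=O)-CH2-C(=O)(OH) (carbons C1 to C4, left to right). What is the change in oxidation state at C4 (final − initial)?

Before: C4 has 1 bond to C, 2 bonds to O, 1 bond to N → oxidation state +3.
After: C4 has 1 bond to C, 3 bonds to O → oxidation state +3.
Δ = +3 − (+3) = 0, so no net redox change at C4.

0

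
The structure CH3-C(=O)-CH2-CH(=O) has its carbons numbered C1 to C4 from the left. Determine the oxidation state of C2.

+2

C2 has one bond to C (0), one bond to C (0), a double bond to O (2×+1 = +2).
Oxidation state = 0 + 0 + 2 = +2.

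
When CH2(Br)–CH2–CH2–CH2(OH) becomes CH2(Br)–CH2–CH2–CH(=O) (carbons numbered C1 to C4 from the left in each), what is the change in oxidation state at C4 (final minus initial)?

+2

Before: C4 has 1 bond to C, 2 bonds to H, 1 bond to O → oxidation state -1.
After: C4 has 1 bond to C, 1 bond to H, 2 bonds to O → oxidation state +1.
Δ = +1 − (-1) = +2, so this is an oxidation at C4.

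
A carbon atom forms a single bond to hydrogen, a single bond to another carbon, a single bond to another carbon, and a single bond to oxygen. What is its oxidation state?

Count +1 for every bond to an atom more electronegative than carbon and −1 for every bond to one less electronegative; C–C bonds are 0.
The carbon has one bond to C (0), one bond to C (0), one bond to H (-1), one bond to O (+1).
Oxidation state = 0 + 0 − 1 + 1 = 0.

0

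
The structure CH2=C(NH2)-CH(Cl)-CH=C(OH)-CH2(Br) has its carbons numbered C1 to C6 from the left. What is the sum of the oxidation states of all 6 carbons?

-2

Tallying each carbon's bonds:
C1: 2C, 2H → 0 − 2 = -2
C2: 3C, 1N → 0 + 1 = +1
C3: 2C, 1H, 1Cl → 0 − 1 + 1 = 0
C4: 3C, 1H → 0 − 1 = -1
C5: 3C, 1O → 0 + 1 = +1
C6: 1C, 2H, 1Br → 0 − 2 + 1 = -1
Sum = -2 + 1 + 0 − 1 + 1 − 1 = -2.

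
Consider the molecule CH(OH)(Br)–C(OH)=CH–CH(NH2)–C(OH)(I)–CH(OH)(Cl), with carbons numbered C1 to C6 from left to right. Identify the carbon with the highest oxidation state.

Bonds to more-electronegative neighbours contribute +1 each, bonds to H or metals contribute −1 each, and C–C bonds contribute 0. Tallying each carbon:
C1: 1C, 1H, 1O, 1Br → 0 − 1 + 1 + 1 = +1
C2: 3C, 1O → 0 + 1 = +1
C3: 3C, 1H → 0 − 1 = -1
C4: 2C, 1H, 1N → 0 − 1 + 1 = 0
C5: 2C, 1O, 1I → 0 + 1 + 1 = +2
C6: 1C, 1H, 1O, 1Cl → 0 − 1 + 1 + 1 = +1
The most oxidised carbon is C5 at +2.

C5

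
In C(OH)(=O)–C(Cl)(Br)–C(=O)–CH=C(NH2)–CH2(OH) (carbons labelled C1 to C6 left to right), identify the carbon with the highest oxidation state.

C1

Tallying each carbon's bonds:
C1: 1C, 3O → 0 + 3 = +3
C2: 2C, 1Cl, 1Br → 0 + 1 + 1 = +2
C3: 2C, 2O → 0 + 2 = +2
C4: 3C, 1H → 0 − 1 = -1
C5: 3C, 1N → 0 + 1 = +1
C6: 1C, 2H, 1O → 0 − 2 + 1 = -1
The most oxidised carbon is C1 at +3.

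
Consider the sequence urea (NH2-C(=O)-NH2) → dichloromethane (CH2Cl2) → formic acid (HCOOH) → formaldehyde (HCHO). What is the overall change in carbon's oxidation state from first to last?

-4

Carbon oxidation states along the series — urea: +4, dichloromethane: 0, formic acid: +2, formaldehyde: 0.
Net change = 0 − (+4) = -4.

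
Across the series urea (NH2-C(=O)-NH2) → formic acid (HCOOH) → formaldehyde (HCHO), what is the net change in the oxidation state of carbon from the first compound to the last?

Carbon oxidation states along the series — urea: +4, formic acid: +2, formaldehyde: 0.
Net change = 0 − (+4) = -4.

-4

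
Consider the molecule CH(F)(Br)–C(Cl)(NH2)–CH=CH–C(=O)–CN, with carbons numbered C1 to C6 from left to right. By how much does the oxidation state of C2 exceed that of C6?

-1

C2: 2C, 1N, 1Cl → 0 + 1 + 1 = +2
C6: 1C, 3N → 0 + 3 = +3
Difference: +2 − (+3) = -1.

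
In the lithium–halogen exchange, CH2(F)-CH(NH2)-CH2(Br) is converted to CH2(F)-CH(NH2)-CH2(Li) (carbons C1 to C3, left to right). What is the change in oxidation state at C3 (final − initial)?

Before: C3 has 1 bond to C, 2 bonds to H, 1 bond to Br → oxidation state -1.
After: C3 has 1 bond to C, 2 bonds to H, 1 bond to Li → oxidation state -3.
Δ = -3 − (-1) = -2, so this is a reduction at C3.

-2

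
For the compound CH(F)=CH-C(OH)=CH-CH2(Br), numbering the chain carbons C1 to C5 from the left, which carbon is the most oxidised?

Each bond to a more electronegative atom (O, N, halogen) counts +1, each bond to a less electronegative atom (H, metal, B, Si) counts −1, and each C–C bond counts 0. Tallying each carbon:
C1: 2C, 1H, 1F → 0 − 1 + 1 = 0
C2: 3C, 1H → 0 − 1 = -1
C3: 3C, 1O → 0 + 1 = +1
C4: 3C, 1H → 0 − 1 = -1
C5: 1C, 2H, 1Br → 0 − 2 + 1 = -1
The most oxidised carbon is C3 at +1.

C3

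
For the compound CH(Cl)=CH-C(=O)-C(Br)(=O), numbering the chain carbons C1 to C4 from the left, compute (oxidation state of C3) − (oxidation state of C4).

-1

C3: 2C, 2O → 0 + 2 = +2
C4: 1C, 2O, 1Br → 0 + 2 + 1 = +3
Difference: +2 − (+3) = -1.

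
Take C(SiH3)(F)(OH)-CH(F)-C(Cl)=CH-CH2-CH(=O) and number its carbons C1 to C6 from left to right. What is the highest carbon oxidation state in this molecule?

Each bond to a more electronegative atom (O, N, halogen) counts +1, each bond to a less electronegative atom (H, metal, B, Si) counts −1, and each C–C bond counts 0. Tallying each carbon:
C1: 1C, 1O, 1F, 1Si → 0 + 1 + 1 − 1 = +1
C2: 2C, 1H, 1F → 0 − 1 + 1 = 0
C3: 3C, 1Cl → 0 + 1 = +1
C4: 3C, 1H → 0 − 1 = -1
C5: 2C, 2H → 0 − 2 = -2
C6: 1C, 1H, 2O → 0 − 1 + 2 = +1
The highest value is +1.

+1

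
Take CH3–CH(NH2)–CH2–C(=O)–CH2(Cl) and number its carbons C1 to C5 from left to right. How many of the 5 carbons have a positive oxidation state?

Tallying each carbon's bonds:
C1: 1C, 3H → 0 − 3 = -3
C2: 2C, 1H, 1N → 0 − 1 + 1 = 0
C3: 2C, 2H → 0 − 2 = -2
C4: 2C, 2O → 0 + 2 = +2
C5: 1C, 2H, 1Cl → 0 − 2 + 1 = -1
1 carbon (C4) meets the condition.

1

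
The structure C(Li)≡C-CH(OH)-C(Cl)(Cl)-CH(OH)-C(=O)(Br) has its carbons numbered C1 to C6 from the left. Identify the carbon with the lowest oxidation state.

Tallying each carbon's bonds:
C1: 3C, 1Li → 0 − 1 = -1
C2: 4C → 0 = 0
C3: 2C, 1H, 1O → 0 − 1 + 1 = 0
C4: 2C, 2Cl → 0 + 2 = +2
C5: 2C, 1H, 1O → 0 − 1 + 1 = 0
C6: 1C, 2O, 1Br → 0 + 2 + 1 = +3
The most reduced carbon is C1 at -1.

C1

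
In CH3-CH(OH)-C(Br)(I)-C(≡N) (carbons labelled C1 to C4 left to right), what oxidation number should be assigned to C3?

Each bond to a more electronegative atom (O, N, halogen) counts +1, each bond to a less electronegative atom (H, metal, B, Si) counts −1, and each C–C bond counts 0.
C3 has one bond to C (0), one bond to C (0), one bond to Br (+1), one bond to I (+1).
Oxidation state = 0 + 0 + 1 + 1 = +2.

+2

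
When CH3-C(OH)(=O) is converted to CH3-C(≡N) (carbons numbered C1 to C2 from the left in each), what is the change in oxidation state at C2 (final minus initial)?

0

Before: C2 has 1 bond to C, 3 bonds to O → oxidation state +3.
After: C2 has 1 bond to C, 3 bonds to N → oxidation state +3.
Δ = +3 − (+3) = 0, so no net redox change at C2.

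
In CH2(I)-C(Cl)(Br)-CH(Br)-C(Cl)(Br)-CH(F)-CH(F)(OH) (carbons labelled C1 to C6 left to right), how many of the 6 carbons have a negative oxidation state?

Tallying each carbon's bonds:
C1: 1C, 2H, 1I → 0 − 2 + 1 = -1
C2: 2C, 1Cl, 1Br → 0 + 1 + 1 = +2
C3: 2C, 1H, 1Br → 0 − 1 + 1 = 0
C4: 2C, 1Cl, 1Br → 0 + 1 + 1 = +2
C5: 2C, 1H, 1F → 0 − 1 + 1 = 0
C6: 1C, 1H, 1O, 1F → 0 − 1 + 1 + 1 = +1
1 carbon (C1) meets the condition.

1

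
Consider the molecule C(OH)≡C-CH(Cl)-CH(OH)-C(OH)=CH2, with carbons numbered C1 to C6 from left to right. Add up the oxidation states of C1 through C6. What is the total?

0

Bonds to more-electronegative neighbours contribute +1 each, bonds to H or metals contribute −1 each, and C–C bonds contribute 0. Tallying each carbon:
C1: 3C, 1O → 0 + 1 = +1
C2: 4C → 0 = 0
C3: 2C, 1H, 1Cl → 0 − 1 + 1 = 0
C4: 2C, 1H, 1O → 0 − 1 + 1 = 0
C5: 3C, 1O → 0 + 1 = +1
C6: 2C, 2H → 0 − 2 = -2
Sum = +1 + 0 + 0 + 0 + 1 − 2 = 0.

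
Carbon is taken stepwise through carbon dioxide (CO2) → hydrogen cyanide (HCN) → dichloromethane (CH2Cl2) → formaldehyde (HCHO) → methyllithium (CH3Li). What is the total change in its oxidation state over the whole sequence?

Carbon oxidation states along the series — carbon dioxide: +4, hydrogen cyanide: +2, dichloromethane: 0, formaldehyde: 0, methyllithium: -4.
Net change = -4 − (+4) = -8.

-8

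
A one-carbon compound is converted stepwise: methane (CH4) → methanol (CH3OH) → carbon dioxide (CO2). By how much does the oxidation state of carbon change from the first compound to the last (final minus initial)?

+8

Carbon oxidation states along the series — methane: -4, methanol: -2, carbon dioxide: +4.
Net change = +4 − (-4) = +8.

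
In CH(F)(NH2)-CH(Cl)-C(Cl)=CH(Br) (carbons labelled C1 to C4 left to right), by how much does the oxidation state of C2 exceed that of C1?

C2: 2C, 1H, 1Cl → 0 − 1 + 1 = 0
C1: 1C, 1H, 1N, 1F → 0 − 1 + 1 + 1 = +1
Difference: 0 − (+1) = -1.

-1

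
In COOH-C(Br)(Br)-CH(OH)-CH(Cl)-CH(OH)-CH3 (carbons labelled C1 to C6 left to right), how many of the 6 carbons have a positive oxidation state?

Tallying each carbon's bonds:
C1: 1C, 3O → 0 + 3 = +3
C2: 2C, 2Br → 0 + 2 = +2
C3: 2C, 1H, 1O → 0 − 1 + 1 = 0
C4: 2C, 1H, 1Cl → 0 − 1 + 1 = 0
C5: 2C, 1H, 1O → 0 − 1 + 1 = 0
C6: 1C, 3H → 0 − 3 = -3
2 carbons (C1, C2) meet the condition.

2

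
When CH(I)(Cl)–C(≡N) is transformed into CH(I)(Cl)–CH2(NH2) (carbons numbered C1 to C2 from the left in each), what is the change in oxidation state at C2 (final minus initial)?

-4

Before: C2 has 1 bond to C, 3 bonds to N → oxidation state +3.
After: C2 has 1 bond to C, 2 bonds to H, 1 bond to N → oxidation state -1.
Δ = -1 − (+3) = -4, so this is a reduction at C2.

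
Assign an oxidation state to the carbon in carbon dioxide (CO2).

+4

Each bond to a more electronegative atom (O, N, halogen) counts +1, each bond to a less electronegative atom (H, metal, B, Si) counts −1, and each C–C bond counts 0.
The carbon has a double bond to O (2×+1 = +2), a double bond to O (2×+1 = +2).
Oxidation state = +2 + 2 = +4.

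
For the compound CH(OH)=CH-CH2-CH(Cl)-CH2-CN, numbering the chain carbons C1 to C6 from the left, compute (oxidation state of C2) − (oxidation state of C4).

-1

C2: 3C, 1H → 0 − 1 = -1
C4: 2C, 1H, 1Cl → 0 − 1 + 1 = 0
Difference: -1 − (0) = -1.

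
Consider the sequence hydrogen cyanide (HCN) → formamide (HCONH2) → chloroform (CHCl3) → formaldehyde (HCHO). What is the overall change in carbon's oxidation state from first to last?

Carbon oxidation states along the series — hydrogen cyanide: +2, formamide: +2, chloroform: +2, formaldehyde: 0.
Net change = 0 − (+2) = -2.

-2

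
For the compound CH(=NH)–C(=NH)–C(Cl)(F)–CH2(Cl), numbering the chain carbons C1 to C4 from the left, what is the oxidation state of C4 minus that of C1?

C4: 1C, 2H, 1Cl → 0 − 2 + 1 = -1
C1: 1C, 1H, 2N → 0 − 1 + 2 = +1
Difference: -1 − (+1) = -2.

-2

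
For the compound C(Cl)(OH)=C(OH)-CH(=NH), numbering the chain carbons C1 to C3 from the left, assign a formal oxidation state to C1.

C1 has a double bond to C (2×0 = 0), one bond to Cl (+1), one bond to O (+1).
Oxidation state = 0 + 1 + 1 = +2.

+2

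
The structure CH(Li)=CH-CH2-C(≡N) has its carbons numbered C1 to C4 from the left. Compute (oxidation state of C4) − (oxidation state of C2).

C4: 1C, 3N → 0 + 3 = +3
C2: 3C, 1H → 0 − 1 = -1
Difference: +3 − (-1) = +4.

+4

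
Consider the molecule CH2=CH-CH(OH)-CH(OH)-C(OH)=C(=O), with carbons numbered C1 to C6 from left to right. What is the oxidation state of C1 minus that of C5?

-3

C1: 2C, 2H → 0 − 2 = -2
C5: 3C, 1O → 0 + 1 = +1
Difference: -2 − (+1) = -3.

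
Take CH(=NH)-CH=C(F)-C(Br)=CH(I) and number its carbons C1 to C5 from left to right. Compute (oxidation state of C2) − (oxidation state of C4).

C2: 3C, 1H → 0 − 1 = -1
C4: 3C, 1Br → 0 + 1 = +1
Difference: -1 − (+1) = -2.

-2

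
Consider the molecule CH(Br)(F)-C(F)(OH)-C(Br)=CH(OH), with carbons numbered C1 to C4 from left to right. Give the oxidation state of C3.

+1

C3 has one bond to C (0), a double bond to C (2×0 = 0), one bond to Br (+1).
Oxidation state = 0 + 0 + 1 = +1.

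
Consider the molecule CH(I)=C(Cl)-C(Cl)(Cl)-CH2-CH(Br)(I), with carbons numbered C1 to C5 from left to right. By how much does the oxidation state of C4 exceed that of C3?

-4

C4: 2C, 2H → 0 − 2 = -2
C3: 2C, 2Cl → 0 + 2 = +2
Difference: -2 − (+2) = -4.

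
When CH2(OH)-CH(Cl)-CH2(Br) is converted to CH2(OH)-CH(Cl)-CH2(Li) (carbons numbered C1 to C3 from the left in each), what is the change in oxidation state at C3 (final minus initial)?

Before: C3 has 1 bond to C, 2 bonds to H, 1 bond to Br → oxidation state -1.
After: C3 has 1 bond to C, 2 bonds to H, 1 bond to Li → oxidation state -3.
Δ = -3 − (-1) = -2, so this is a reduction at C3.

-2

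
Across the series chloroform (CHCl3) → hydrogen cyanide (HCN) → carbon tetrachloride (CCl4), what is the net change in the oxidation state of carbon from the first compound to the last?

+2

Carbon oxidation states along the series — chloroform: +2, hydrogen cyanide: +2, carbon tetrachloride: +4.
Net change = +4 − (+2) = +2.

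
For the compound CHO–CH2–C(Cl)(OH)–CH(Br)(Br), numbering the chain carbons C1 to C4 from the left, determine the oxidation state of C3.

+2

Each bond to a more electronegative atom (O, N, halogen) counts +1, each bond to a less electronegative atom (H, metal, B, Si) counts −1, and each C–C bond counts 0.
C3 has one bond to C (0), one bond to C (0), one bond to Cl (+1), one bond to O (+1).
Oxidation state = 0 + 0 + 1 + 1 = +2.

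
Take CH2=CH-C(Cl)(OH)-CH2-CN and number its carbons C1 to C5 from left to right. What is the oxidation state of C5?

Each bond to a more electronegative atom (O, N, halogen) counts +1, each bond to a less electronegative atom (H, metal, B, Si) counts −1, and each C–C bond counts 0.
C5 has one bond to C (0), a triple bond to N (3×+1 = +3).
Oxidation state = 0 + 3 = +3.

+3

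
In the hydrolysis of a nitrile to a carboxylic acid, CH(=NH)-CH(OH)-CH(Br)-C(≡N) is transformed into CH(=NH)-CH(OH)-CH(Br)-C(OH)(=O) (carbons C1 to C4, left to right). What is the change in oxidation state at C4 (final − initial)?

Before: C4 has 1 bond to C, 3 bonds to N → oxidation state +3.
After: C4 has 1 bond to C, 3 bonds to O → oxidation state +3.
Δ = +3 − (+3) = 0, so no net redox change at C4.

0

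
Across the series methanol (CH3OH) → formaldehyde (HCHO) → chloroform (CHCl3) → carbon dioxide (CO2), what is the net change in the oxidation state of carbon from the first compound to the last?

Carbon oxidation states along the series — methanol: -2, formaldehyde: 0, chloroform: +2, carbon dioxide: +4.
Net change = +4 − (-2) = +6.

+6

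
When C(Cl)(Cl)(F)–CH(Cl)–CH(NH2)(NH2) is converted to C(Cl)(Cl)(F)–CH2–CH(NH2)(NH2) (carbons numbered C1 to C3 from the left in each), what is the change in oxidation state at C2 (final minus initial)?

Before: C2 has 2 bonds to C, 1 bond to H, 1 bond to Cl → oxidation state 0.
After: C2 has 2 bonds to C, 2 bonds to H → oxidation state -2.
Δ = -2 − (0) = -2, so this is a reduction at C2.

-2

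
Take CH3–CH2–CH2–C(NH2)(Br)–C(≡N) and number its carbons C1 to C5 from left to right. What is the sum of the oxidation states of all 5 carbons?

-2

Each bond to a more electronegative atom (O, N, halogen) counts +1, each bond to a less electronegative atom (H, metal, B, Si) counts −1, and each C–C bond counts 0. Tallying each carbon:
C1: 1C, 3H → 0 − 3 = -3
C2: 2C, 2H → 0 − 2 = -2
C3: 2C, 2H → 0 − 2 = -2
C4: 2C, 1N, 1Br → 0 + 1 + 1 = +2
C5: 1C, 3N → 0 + 3 = +3
Sum = -3 − 2 − 2 + 2 + 3 = -2.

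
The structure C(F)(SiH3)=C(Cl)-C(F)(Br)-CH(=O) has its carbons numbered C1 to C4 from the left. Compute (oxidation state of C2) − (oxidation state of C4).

C2: 3C, 1Cl → 0 + 1 = +1
C4: 1C, 1H, 2O → 0 − 1 + 2 = +1
Difference: +1 − (+1) = 0.

0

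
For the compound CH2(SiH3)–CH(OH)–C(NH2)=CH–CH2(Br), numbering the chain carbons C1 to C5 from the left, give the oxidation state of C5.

-1

Assign +1 per bond to O/N/halogen, −1 per bond to H or an electropositive element, and 0 per bond to carbon.
C5 has one bond to C (0), one bond to H (-1), one bond to H (-1), one bond to Br (+1).
Oxidation state = 0 − 1 − 1 + 1 = -1.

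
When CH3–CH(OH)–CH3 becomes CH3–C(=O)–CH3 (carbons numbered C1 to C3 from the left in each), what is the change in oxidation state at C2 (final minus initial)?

Before: C2 has 2 bonds to C, 1 bond to H, 1 bond to O → oxidation state 0.
After: C2 has 2 bonds to C, 2 bonds to O → oxidation state +2.
Δ = +2 − (0) = +2, so this is an oxidation at C2.

+2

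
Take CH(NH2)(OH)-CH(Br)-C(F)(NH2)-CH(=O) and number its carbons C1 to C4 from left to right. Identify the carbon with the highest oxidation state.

C3

Count +1 for every bond to an atom more electronegative than carbon and −1 for every bond to one less electronegative; C–C bonds are 0. Tallying each carbon:
C1: 1C, 1H, 1O, 1N → 0 − 1 + 1 + 1 = +1
C2: 2C, 1H, 1Br → 0 − 1 + 1 = 0
C3: 2C, 1N, 1F → 0 + 1 + 1 = +2
C4: 1C, 1H, 2O → 0 − 1 + 2 = +1
The most oxidised carbon is C3 at +2.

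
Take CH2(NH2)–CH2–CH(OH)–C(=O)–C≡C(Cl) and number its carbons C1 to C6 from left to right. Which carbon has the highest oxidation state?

C4

Tallying each carbon's bonds:
C1: 1C, 2H, 1N → 0 − 2 + 1 = -1
C2: 2C, 2H → 0 − 2 = -2
C3: 2C, 1H, 1O → 0 − 1 + 1 = 0
C4: 2C, 2O → 0 + 2 = +2
C5: 4C → 0 = 0
C6: 3C, 1Cl → 0 + 1 = +1
The most oxidised carbon is C4 at +2.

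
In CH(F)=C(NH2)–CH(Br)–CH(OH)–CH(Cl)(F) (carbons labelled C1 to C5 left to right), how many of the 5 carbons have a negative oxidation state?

0

Bonds to more-electronegative neighbours contribute +1 each, bonds to H or metals contribute −1 each, and C–C bonds contribute 0. Tallying each carbon:
C1: 2C, 1H, 1F → 0 − 1 + 1 = 0
C2: 3C, 1N → 0 + 1 = +1
C3: 2C, 1H, 1Br → 0 − 1 + 1 = 0
C4: 2C, 1H, 1O → 0 − 1 + 1 = 0
C5: 1C, 1H, 1F, 1Cl → 0 − 1 + 1 + 1 = +1
0 carbons meet the condition.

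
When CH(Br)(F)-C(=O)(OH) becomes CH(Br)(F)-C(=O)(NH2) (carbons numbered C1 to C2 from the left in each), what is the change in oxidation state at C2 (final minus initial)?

Before: C2 has 1 bond to C, 3 bonds to O → oxidation state +3.
After: C2 has 1 bond to C, 2 bonds to O, 1 bond to N → oxidation state +3.
Δ = +3 − (+3) = 0, so no net redox change at C2.

0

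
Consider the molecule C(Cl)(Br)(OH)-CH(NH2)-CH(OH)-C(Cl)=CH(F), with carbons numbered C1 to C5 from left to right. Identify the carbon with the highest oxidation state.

Each bond to a more electronegative atom (O, N, halogen) counts +1, each bond to a less electronegative atom (H, metal, B, Si) counts −1, and each C–C bond counts 0. Tallying each carbon:
C1: 1C, 1O, 1Cl, 1Br → 0 + 1 + 1 + 1 = +3
C2: 2C, 1H, 1N → 0 − 1 + 1 = 0
C3: 2C, 1H, 1O → 0 − 1 + 1 = 0
C4: 3C, 1Cl → 0 + 1 = +1
C5: 2C, 1H, 1F → 0 − 1 + 1 = 0
The most oxidised carbon is C1 at +3.

C1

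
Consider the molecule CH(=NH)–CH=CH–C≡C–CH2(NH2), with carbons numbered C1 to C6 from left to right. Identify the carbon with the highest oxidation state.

Tallying each carbon's bonds:
C1: 1C, 1H, 2N → 0 − 1 + 2 = +1
C2: 3C, 1H → 0 − 1 = -1
C3: 3C, 1H → 0 − 1 = -1
C4: 4C → 0 = 0
C5: 4C → 0 = 0
C6: 1C, 2H, 1N → 0 − 2 + 1 = -1
The most oxidised carbon is C1 at +1.

C1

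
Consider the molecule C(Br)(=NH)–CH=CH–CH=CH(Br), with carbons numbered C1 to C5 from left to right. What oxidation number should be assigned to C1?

+3

C1 has one bond to C (0), one bond to Br (+1), a double bond to N (2×+1 = +2).
Oxidation state = 0 + 1 + 2 = +3.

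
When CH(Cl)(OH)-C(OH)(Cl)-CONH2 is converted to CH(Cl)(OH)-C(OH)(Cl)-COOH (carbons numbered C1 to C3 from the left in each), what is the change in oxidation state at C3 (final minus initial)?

Before: C3 has 1 bond to C, 2 bonds to O, 1 bond to N → oxidation state +3.
After: C3 has 1 bond to C, 3 bonds to O → oxidation state +3.
Δ = +3 − (+3) = 0, so no net redox change at C3.

0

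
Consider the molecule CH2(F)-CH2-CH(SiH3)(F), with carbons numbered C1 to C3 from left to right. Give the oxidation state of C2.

-2

C2 has one bond to C (0), one bond to C (0), one bond to H (-1), one bond to H (-1).
Oxidation state = 0 + 0 − 1 − 1 = -2.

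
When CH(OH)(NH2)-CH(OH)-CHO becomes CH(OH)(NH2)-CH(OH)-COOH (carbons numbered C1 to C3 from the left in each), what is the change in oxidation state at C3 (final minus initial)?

+2

Before: C3 has 1 bond to C, 1 bond to H, 2 bonds to O → oxidation state +1.
After: C3 has 1 bond to C, 3 bonds to O → oxidation state +3.
Δ = +3 − (+1) = +2, so this is an oxidation at C3.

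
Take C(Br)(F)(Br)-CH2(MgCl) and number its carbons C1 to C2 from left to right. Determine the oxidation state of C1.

C1 has one bond to C (0), one bond to Br (+1), one bond to F (+1), one bond to Br (+1).
Oxidation state = 0 + 1 + 1 + 1 = +3.

+3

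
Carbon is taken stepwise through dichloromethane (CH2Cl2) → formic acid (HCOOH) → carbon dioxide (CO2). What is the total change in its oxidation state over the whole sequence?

+4

Carbon oxidation states along the series — dichloromethane: 0, formic acid: +2, carbon dioxide: +4.
Net change = +4 − (0) = +4.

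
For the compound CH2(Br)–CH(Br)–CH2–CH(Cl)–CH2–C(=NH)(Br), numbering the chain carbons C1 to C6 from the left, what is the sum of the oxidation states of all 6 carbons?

Tallying each carbon's bonds:
C1: 1C, 2H, 1Br → 0 − 2 + 1 = -1
C2: 2C, 1H, 1Br → 0 − 1 + 1 = 0
C3: 2C, 2H → 0 − 2 = -2
C4: 2C, 1H, 1Cl → 0 − 1 + 1 = 0
C5: 2C, 2H → 0 − 2 = -2
C6: 1C, 2N, 1Br → 0 + 2 + 1 = +3
Sum = -1 + 0 − 2 + 0 − 2 + 3 = -2.

-2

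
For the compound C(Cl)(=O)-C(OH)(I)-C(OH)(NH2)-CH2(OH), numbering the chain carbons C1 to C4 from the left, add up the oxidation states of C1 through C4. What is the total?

Tallying each carbon's bonds:
C1: 1C, 2O, 1Cl → 0 + 2 + 1 = +3
C2: 2C, 1O, 1I → 0 + 1 + 1 = +2
C3: 2C, 1O, 1N → 0 + 1 + 1 = +2
C4: 1C, 2H, 1O → 0 − 2 + 1 = -1
Sum = +3 + 2 + 2 − 1 = +6.

+6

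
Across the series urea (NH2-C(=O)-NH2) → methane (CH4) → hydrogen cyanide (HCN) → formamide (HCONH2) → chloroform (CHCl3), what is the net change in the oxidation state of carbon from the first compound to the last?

-2

Carbon oxidation states along the series — urea: +4, methane: -4, hydrogen cyanide: +2, formamide: +2, chloroform: +2.
Net change = +2 − (+4) = -2.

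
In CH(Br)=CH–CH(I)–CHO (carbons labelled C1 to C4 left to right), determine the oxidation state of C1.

Count +1 for every bond to an atom more electronegative than carbon and −1 for every bond to one less electronegative; C–C bonds are 0.
C1 has a double bond to C (2×0 = 0), one bond to H (-1), one bond to Br (+1).
Oxidation state = 0 − 1 + 1 = 0.

0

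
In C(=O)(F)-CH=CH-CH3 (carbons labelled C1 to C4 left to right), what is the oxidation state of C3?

Each bond to a more electronegative atom (O, N, halogen) counts +1, each bond to a less electronegative atom (H, metal, B, Si) counts −1, and each C–C bond counts 0.
C3 has a double bond to C (2×0 = 0), one bond to C (0), one bond to H (-1).
Oxidation state = 0 + 0 − 1 = -1.

-1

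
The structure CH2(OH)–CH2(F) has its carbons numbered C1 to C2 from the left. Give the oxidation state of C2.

-1

Bonds to more-electronegative neighbours contribute +1 each, bonds to H or metals contribute −1 each, and C–C bonds contribute 0.
C2 has one bond to C (0), one bond to F (+1), one bond to H (-1), one bond to H (-1).
Oxidation state = 0 + 1 − 1 − 1 = -1.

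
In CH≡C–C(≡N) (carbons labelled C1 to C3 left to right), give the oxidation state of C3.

+3

C3 has one bond to C (0), a triple bond to N (3×+1 = +3).
Oxidation state = 0 + 3 = +3.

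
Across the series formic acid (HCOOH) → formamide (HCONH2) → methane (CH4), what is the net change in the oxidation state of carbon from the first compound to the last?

-6

Carbon oxidation states along the series — formic acid: +2, formamide: +2, methane: -4.
Net change = -4 − (+2) = -6.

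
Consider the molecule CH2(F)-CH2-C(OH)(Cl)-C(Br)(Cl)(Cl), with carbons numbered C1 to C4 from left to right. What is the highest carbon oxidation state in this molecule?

Count +1 for every bond to an atom more electronegative than carbon and −1 for every bond to one less electronegative; C–C bonds are 0. Tallying each carbon:
C1: 1C, 2H, 1F → 0 − 2 + 1 = -1
C2: 2C, 2H → 0 − 2 = -2
C3: 2C, 1O, 1Cl → 0 + 1 + 1 = +2
C4: 1C, 2Cl, 1Br → 0 + 2 + 1 = +3
The highest value is +3.

+3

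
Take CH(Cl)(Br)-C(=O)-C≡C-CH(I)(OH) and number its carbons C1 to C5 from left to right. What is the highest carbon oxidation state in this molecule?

+2

Tallying each carbon's bonds:
C1: 1C, 1H, 1Cl, 1Br → 0 − 1 + 1 + 1 = +1
C2: 2C, 2O → 0 + 2 = +2
C3: 4C → 0 = 0
C4: 4C → 0 = 0
C5: 1C, 1H, 1O, 1I → 0 − 1 + 1 + 1 = +1
The highest value is +2.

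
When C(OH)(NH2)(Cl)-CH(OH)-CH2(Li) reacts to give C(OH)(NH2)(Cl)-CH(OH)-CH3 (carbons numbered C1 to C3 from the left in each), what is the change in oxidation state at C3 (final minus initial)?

0

Before: C3 has 1 bond to C, 2 bonds to H, 1 bond to Li → oxidation state -3.
After: C3 has 1 bond to C, 3 bonds to H → oxidation state -3.
Δ = -3 − (-3) = 0, so no net redox change at C3.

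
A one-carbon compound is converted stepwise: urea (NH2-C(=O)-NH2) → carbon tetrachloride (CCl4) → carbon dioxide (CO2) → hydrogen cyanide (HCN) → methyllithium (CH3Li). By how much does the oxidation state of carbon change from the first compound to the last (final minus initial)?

Carbon oxidation states along the series — urea: +4, carbon tetrachloride: +4, carbon dioxide: +4, hydrogen cyanide: +2, methyllithium: -4.
Net change = -4 − (+4) = -8.

-8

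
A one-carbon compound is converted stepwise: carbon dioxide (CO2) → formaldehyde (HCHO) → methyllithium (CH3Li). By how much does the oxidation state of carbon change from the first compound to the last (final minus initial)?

-8

Carbon oxidation states along the series — carbon dioxide: +4, formaldehyde: 0, methyllithium: -4.
Net change = -4 − (+4) = -8.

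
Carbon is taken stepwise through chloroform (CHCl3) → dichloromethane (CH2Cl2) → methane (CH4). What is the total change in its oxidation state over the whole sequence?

-6

Carbon oxidation states along the series — chloroform: +2, dichloromethane: 0, methane: -4.
Net change = -4 − (+2) = -6.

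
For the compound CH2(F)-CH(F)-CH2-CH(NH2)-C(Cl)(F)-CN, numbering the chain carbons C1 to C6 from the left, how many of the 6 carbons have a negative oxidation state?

2

Tallying each carbon's bonds:
C1: 1C, 2H, 1F → 0 − 2 + 1 = -1
C2: 2C, 1H, 1F → 0 − 1 + 1 = 0
C3: 2C, 2H → 0 − 2 = -2
C4: 2C, 1H, 1N → 0 − 1 + 1 = 0
C5: 2C, 1F, 1Cl → 0 + 1 + 1 = +2
C6: 1C, 3N → 0 + 3 = +3
2 carbons (C1, C3) meet the condition.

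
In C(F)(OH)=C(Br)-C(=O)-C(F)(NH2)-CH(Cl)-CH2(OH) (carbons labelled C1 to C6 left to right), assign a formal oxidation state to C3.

C3 has one bond to C (0), one bond to C (0), a double bond to O (2×+1 = +2).
Oxidation state = 0 + 0 + 2 = +2.

+2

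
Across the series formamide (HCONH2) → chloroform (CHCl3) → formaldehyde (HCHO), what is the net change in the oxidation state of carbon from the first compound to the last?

Carbon oxidation states along the series — formamide: +2, chloroform: +2, formaldehyde: 0.
Net change = 0 − (+2) = -2.

-2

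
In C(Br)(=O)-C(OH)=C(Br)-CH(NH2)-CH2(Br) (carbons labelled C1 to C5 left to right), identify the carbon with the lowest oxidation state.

Tallying each carbon's bonds:
C1: 1C, 2O, 1Br → 0 + 2 + 1 = +3
C2: 3C, 1O → 0 + 1 = +1
C3: 3C, 1Br → 0 + 1 = +1
C4: 2C, 1H, 1N → 0 − 1 + 1 = 0
C5: 1C, 2H, 1Br → 0 − 2 + 1 = -1
The most reduced carbon is C5 at -1.

C5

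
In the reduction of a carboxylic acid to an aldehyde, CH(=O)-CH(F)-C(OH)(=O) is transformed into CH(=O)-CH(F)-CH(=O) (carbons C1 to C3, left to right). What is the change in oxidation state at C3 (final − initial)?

-2

Before: C3 has 1 bond to C, 3 bonds to O → oxidation state +3.
After: C3 has 1 bond to C, 1 bond to H, 2 bonds to O → oxidation state +1.
Δ = +1 − (+3) = -2, so this is a reduction at C3.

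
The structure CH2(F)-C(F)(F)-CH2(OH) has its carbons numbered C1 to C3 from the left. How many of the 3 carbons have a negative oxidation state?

Tallying each carbon's bonds:
C1: 1C, 2H, 1F → 0 − 2 + 1 = -1
C2: 2C, 2F → 0 + 2 = +2
C3: 1C, 2H, 1O → 0 − 2 + 1 = -1
2 carbons (C1, C3) meet the condition.

2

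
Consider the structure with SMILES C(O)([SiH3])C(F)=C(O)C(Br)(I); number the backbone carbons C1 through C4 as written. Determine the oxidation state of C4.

+1

Bonds to more-electronegative neighbours contribute +1 each, bonds to H or metals contribute −1 each, and C–C bonds contribute 0.
C4 has one bond to C (0), one bond to Br (+1), one bond to H (-1), one bond to I (+1).
Oxidation state = 0 + 1 − 1 + 1 = +1.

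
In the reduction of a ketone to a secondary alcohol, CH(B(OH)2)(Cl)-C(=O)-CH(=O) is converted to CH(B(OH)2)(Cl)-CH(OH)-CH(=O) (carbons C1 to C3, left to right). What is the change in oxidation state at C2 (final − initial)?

-2

Before: C2 has 2 bonds to C, 2 bonds to O → oxidation state +2.
After: C2 has 2 bonds to C, 1 bond to H, 1 bond to O → oxidation state 0.
Δ = 0 − (+2) = -2, so this is a reduction at C2.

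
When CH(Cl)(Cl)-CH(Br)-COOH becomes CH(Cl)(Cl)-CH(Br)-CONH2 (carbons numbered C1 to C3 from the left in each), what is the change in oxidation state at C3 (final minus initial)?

0

Before: C3 has 1 bond to C, 3 bonds to O → oxidation state +3.
After: C3 has 1 bond to C, 2 bonds to O, 1 bond to N → oxidation state +3.
Δ = +3 − (+3) = 0, so no net redox change at C3.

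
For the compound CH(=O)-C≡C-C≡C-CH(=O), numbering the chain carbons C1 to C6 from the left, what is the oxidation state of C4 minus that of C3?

C4: 4C → 0 = 0
C3: 4C → 0 = 0
Difference: 0 − (0) = 0.

0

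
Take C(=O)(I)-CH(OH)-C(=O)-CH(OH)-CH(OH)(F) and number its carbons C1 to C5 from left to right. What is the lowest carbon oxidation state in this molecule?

Bonds to more-electronegative neighbours contribute +1 each, bonds to H or metals contribute −1 each, and C–C bonds contribute 0. Tallying each carbon:
C1: 1C, 2O, 1I → 0 + 2 + 1 = +3
C2: 2C, 1H, 1O → 0 − 1 + 1 = 0
C3: 2C, 2O → 0 + 2 = +2
C4: 2C, 1H, 1O → 0 − 1 + 1 = 0
C5: 1C, 1H, 1O, 1F → 0 − 1 + 1 + 1 = +1
The lowest value is 0.

0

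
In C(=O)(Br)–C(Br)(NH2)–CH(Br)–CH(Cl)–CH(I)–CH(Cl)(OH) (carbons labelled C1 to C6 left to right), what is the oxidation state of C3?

Each bond to a more electronegative atom (O, N, halogen) counts +1, each bond to a less electronegative atom (H, metal, B, Si) counts −1, and each C–C bond counts 0.
C3 has one bond to C (0), one bond to C (0), one bond to H (-1), one bond to Br (+1).
Oxidation state = 0 + 0 − 1 + 1 = 0.

0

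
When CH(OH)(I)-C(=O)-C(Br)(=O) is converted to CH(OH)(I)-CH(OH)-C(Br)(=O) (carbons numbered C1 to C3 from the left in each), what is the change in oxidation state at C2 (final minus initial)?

Before: C2 has 2 bonds to C, 2 bonds to O → oxidation state +2.
After: C2 has 2 bonds to C, 1 bond to H, 1 bond to O → oxidation state 0.
Δ = 0 − (+2) = -2, so this is a reduction at C2.

-2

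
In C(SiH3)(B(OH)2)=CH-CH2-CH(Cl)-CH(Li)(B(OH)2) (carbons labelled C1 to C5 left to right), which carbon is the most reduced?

C5

Tallying each carbon's bonds:
C1: 2C, 1B, 1Si → 0 − 1 − 1 = -2
C2: 3C, 1H → 0 − 1 = -1
C3: 2C, 2H → 0 − 2 = -2
C4: 2C, 1H, 1Cl → 0 − 1 + 1 = 0
C5: 1C, 1H, 1Li, 1B → 0 − 1 − 1 − 1 = -3
The most reduced carbon is C5 at -3.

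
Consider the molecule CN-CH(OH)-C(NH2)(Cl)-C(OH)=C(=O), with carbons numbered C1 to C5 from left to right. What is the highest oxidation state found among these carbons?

Tallying each carbon's bonds:
C1: 1C, 3N → 0 + 3 = +3
C2: 2C, 1H, 1O → 0 − 1 + 1 = 0
C3: 2C, 1N, 1Cl → 0 + 1 + 1 = +2
C4: 3C, 1O → 0 + 1 = +1
C5: 2C, 2O → 0 + 2 = +2
The highest value is +3.

+3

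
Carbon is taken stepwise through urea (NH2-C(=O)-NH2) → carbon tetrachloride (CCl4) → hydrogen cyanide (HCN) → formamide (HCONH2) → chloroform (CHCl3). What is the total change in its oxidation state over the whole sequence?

Carbon oxidation states along the series — urea: +4, carbon tetrachloride: +4, hydrogen cyanide: +2, formamide: +2, chloroform: +2.
Net change = +2 − (+4) = -2.

-2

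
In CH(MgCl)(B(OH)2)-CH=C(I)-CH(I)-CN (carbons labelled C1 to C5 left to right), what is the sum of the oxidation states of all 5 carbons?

0

Tallying each carbon's bonds:
C1: 1C, 1H, 1Mg, 1B → 0 − 1 − 1 − 1 = -3
C2: 3C, 1H → 0 − 1 = -1
C3: 3C, 1I → 0 + 1 = +1
C4: 2C, 1H, 1I → 0 − 1 + 1 = 0
C5: 1C, 3N → 0 + 3 = +3
Sum = -3 − 1 + 1 + 0 + 3 = 0.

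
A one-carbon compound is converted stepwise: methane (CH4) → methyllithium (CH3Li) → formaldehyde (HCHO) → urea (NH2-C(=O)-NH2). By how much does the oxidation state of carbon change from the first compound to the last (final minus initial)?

Carbon oxidation states along the series — methane: -4, methyllithium: -4, formaldehyde: 0, urea: +4.
Net change = +4 − (-4) = +8.

+8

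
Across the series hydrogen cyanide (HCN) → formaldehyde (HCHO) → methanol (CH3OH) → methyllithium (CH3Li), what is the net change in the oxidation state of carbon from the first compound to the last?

Carbon oxidation states along the series — hydrogen cyanide: +2, formaldehyde: 0, methanol: -2, methyllithium: -4.
Net change = -4 − (+2) = -6.

-6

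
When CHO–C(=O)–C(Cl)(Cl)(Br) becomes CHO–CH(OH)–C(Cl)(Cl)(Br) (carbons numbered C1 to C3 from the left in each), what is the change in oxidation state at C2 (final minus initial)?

Before: C2 has 2 bonds to C, 2 bonds to O → oxidation state +2.
After: C2 has 2 bonds to C, 1 bond to H, 1 bond to O → oxidation state 0.
Δ = 0 − (+2) = -2, so this is a reduction at C2.

-2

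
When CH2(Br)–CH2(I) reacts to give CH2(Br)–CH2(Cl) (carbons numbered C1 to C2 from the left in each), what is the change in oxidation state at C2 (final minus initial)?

Before: C2 has 1 bond to C, 2 bonds to H, 1 bond to I → oxidation state -1.
After: C2 has 1 bond to C, 2 bonds to H, 1 bond to Cl → oxidation state -1.
Δ = -1 − (-1) = 0, so no net redox change at C2.

0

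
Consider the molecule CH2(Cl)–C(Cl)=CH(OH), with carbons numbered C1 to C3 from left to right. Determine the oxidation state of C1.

-1

C1 has one bond to C (0), one bond to Cl (+1), one bond to H (-1), one bond to H (-1).
Oxidation state = 0 + 1 − 1 − 1 = -1.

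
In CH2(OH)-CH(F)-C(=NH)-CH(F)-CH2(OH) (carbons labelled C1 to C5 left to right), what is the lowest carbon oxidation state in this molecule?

Count +1 for every bond to an atom more electronegative than carbon and −1 for every bond to one less electronegative; C–C bonds are 0. Tallying each carbon:
C1: 1C, 2H, 1O → 0 − 2 + 1 = -1
C2: 2C, 1H, 1F → 0 − 1 + 1 = 0
C3: 2C, 2N → 0 + 2 = +2
C4: 2C, 1H, 1F → 0 − 1 + 1 = 0
C5: 1C, 2H, 1O → 0 − 2 + 1 = -1
The lowest value is -1.

-1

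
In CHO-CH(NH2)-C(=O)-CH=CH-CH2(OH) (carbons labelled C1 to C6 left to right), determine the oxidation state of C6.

-1

C6 has one bond to C (0), one bond to H (-1), one bond to H (-1), one bond to O (+1).
Oxidation state = 0 − 1 − 1 + 1 = -1.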